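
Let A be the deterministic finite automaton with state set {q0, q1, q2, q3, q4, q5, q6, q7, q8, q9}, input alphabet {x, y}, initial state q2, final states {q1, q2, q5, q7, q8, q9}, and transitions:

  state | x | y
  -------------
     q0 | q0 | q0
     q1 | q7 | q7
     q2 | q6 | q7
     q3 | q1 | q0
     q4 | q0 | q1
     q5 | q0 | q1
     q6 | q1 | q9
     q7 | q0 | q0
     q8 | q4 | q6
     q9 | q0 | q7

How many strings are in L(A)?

7

The useful subgraph on states {q1, q2, q6, q7, q9} is acyclic, so L(A) is finite; the longest accepting path visits 4 useful states, giving maximum string length 3.
Counting accepting paths from q2 by length: 1 of length 0, 1 of length 1, 2 of length 2, 3 of length 3. Total 7.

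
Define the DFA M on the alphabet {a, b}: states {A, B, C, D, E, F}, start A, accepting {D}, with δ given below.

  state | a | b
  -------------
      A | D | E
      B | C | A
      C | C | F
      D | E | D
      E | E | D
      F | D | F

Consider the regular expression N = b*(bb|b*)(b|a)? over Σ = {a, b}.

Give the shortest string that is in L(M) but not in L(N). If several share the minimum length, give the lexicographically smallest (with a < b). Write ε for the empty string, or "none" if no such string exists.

The string ab is accepted by M but not by N.
No shorter string lies in the difference, and ab is the lexicographically first length-2 string in L(M) \ L(N).

ab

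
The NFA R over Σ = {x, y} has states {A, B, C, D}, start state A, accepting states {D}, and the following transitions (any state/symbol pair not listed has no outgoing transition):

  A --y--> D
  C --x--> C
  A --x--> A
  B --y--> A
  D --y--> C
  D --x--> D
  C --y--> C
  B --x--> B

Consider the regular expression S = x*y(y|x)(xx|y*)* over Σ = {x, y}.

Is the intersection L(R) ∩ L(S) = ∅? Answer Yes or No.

No

The string yx is accepted by both R and S.
Hence L(R) ∩ L(S) ≠ ∅.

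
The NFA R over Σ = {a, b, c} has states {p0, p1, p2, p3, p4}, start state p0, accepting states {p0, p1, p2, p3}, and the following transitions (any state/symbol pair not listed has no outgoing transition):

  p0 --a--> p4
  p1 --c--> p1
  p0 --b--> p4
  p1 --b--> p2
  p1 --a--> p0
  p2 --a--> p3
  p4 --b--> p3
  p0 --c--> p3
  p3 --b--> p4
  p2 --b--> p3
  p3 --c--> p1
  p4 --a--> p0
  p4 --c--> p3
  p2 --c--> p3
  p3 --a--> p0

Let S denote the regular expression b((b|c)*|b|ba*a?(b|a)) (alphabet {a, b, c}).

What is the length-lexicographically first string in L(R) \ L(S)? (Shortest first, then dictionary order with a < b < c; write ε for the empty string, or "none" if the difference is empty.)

The empty string ε is accepted by R but not by S.
Since ε is the unique shortest string, it is the required witness.

ε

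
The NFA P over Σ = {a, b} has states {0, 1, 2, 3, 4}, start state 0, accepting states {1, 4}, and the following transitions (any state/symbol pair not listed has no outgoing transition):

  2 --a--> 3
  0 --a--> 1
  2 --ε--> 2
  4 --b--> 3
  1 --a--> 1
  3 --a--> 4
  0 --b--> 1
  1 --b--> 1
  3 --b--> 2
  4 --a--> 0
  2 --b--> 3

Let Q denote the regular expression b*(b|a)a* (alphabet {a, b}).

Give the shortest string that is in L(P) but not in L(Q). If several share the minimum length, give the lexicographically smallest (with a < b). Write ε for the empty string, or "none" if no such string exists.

The string ab is accepted by P but not by Q.
No shorter string lies in the difference, and ab is the lexicographically first length-2 string in L(P) \ L(Q).

ab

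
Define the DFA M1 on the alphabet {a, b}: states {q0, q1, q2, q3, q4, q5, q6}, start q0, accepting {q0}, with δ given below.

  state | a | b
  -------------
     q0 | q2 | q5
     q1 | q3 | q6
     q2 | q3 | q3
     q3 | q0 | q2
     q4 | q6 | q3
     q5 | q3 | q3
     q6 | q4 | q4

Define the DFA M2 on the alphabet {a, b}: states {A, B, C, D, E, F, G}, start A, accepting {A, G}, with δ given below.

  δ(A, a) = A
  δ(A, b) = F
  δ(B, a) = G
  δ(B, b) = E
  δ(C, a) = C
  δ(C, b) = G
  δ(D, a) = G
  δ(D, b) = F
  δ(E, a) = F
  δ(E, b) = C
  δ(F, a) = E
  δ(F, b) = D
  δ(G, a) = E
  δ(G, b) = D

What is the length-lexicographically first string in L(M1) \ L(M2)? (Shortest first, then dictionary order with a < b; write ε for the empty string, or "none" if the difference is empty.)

aba

The string aba is accepted by M1 but not by M2.
No shorter string lies in the difference, and aba is the lexicographically first length-3 string in L(M1) \ L(M2).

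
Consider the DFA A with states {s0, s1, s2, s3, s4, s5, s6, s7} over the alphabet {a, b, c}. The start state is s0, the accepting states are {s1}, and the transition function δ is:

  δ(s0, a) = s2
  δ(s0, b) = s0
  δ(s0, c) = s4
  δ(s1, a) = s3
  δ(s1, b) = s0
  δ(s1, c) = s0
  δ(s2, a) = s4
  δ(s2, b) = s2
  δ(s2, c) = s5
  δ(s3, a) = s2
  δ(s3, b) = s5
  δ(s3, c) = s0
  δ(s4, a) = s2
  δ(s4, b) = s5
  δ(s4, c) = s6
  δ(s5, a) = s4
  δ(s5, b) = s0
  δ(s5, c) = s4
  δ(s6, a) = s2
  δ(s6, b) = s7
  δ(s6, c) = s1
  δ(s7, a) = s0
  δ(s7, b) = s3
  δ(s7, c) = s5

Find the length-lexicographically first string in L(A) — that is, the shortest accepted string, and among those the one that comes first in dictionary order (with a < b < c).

A breadth-first search from s0 reaches an accepting state first via the path s0 → s4 → s6 → s1 on input ccc.
No string of length < 3 is accepted (BFS exhausts all shorter strings without reaching an accepting state), and ccc is the lexicographically least accepting string of length 3.

ccc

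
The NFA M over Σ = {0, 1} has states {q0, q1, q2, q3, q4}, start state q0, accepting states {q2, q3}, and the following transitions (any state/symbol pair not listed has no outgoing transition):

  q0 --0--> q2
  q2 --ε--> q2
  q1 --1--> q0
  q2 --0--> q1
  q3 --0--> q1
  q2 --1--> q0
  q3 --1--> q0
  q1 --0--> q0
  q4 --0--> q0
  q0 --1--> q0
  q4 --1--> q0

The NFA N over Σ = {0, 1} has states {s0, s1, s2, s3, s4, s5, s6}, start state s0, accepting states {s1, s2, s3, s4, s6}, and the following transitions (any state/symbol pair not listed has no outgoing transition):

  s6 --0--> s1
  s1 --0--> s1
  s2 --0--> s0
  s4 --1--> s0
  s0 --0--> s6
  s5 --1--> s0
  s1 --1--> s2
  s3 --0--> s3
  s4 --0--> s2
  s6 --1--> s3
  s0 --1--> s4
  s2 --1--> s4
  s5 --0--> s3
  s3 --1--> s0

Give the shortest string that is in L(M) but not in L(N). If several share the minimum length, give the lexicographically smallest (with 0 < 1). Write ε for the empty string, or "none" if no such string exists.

The string 0010 is accepted by M but not by N.
No shorter string lies in the difference, and 0010 is the lexicographically first length-4 string in L(M) \ L(N).

0010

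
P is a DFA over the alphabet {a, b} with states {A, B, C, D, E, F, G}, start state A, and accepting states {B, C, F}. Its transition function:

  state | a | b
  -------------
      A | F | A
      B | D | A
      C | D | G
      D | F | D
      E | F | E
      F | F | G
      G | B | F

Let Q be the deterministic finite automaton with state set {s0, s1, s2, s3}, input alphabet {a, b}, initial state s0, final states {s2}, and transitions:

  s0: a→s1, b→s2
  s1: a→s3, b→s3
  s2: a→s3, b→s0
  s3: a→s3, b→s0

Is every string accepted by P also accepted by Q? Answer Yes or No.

No

The string a is in L(P) but not in L(Q).
So L(P) ⊄ L(Q).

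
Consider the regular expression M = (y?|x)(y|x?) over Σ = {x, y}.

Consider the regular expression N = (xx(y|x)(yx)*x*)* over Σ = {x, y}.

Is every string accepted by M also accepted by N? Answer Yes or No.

The string x is in L(M) but not in L(N).
So L(M) ⊄ L(N).

No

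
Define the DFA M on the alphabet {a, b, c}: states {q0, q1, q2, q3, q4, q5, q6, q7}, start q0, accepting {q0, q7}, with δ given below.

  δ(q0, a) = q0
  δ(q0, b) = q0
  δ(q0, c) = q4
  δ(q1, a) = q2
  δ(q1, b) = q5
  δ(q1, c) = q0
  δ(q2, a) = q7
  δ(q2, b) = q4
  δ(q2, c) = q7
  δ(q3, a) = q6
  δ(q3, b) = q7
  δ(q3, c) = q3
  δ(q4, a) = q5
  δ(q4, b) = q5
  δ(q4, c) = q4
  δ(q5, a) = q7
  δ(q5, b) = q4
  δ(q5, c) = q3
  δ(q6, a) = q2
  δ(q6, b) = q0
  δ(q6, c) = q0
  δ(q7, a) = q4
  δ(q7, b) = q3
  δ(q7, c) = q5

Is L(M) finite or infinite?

State q0 is reachable from the start and can reach an accepting state, and it lies on the cycle q0 → q0.
Traversing that cycle any number of times yields accepted strings of unbounded length, so the language is infinite.

infinite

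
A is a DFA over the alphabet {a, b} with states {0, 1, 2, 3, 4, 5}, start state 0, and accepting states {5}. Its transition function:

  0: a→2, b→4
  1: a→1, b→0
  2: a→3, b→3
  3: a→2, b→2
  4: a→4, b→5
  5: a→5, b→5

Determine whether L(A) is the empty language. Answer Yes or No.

The string bb is accepted: the run 0 → 4 → 5 ends in the accepting state 5.
Since at least one string is accepted, L(A) is not empty.

No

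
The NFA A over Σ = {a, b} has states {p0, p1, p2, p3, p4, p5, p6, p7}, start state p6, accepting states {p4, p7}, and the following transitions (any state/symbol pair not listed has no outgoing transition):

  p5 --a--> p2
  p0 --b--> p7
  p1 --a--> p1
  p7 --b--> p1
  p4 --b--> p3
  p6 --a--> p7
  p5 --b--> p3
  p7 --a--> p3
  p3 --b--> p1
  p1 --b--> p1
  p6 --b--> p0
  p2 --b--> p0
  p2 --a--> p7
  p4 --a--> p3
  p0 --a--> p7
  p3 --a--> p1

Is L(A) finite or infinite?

The useful states (reachable from p6 and able to reach an accepting state) are {p0, p6, p7}.
Restricted to these states the transition graph has no cycle, so every accepting path has bounded length and L is finite.

finite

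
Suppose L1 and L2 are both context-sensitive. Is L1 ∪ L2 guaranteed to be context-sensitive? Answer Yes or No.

Yes

A linear-bounded automaton can nondeterministically choose to simulate the LBA for L₁ or the LBA for L₂; equivalently, with disjoint nonterminals, S → S₁ | S₂ added to two noncontracting grammars is still noncontracting.
So the context-sensitive languages are closed under union.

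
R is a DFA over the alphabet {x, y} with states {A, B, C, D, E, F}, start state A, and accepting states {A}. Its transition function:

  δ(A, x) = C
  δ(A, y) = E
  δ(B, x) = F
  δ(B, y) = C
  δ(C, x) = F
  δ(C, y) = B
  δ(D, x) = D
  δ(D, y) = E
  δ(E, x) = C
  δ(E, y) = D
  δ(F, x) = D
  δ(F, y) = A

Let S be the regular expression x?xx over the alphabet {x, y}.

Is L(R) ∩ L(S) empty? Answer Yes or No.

Yes

Converting the expression S to a DFA (subset construction, then merging equivalent states) gives the minimal DFA with states {s0, s1, s2, s3, s4}, start state s0, accepting states {s3, s4} and transitions s0: x→s1, y→s2; s1: x→s3, y→s2; s2: x→s2, y→s2; s3: x→s4, y→s2; s4: x→s2, y→s2.
Exploring the product automaton R × S from the start pair (A, s0), following both machines on each input symbol, reaches 10 state pairs: (A, s0), (C, s1), (E, s2), (F, s3), (B, s2), (C, s2), (D, s2), (D, s4), (A, s2), (F, s2).
R accepts in {A} and S accepts in {s3, s4}; no reachable pair has both components accepting, so no string drives both machines to acceptance simultaneously and L(R) ∩ L(S) = ∅.
So no string is accepted by both, and the intersection is empty.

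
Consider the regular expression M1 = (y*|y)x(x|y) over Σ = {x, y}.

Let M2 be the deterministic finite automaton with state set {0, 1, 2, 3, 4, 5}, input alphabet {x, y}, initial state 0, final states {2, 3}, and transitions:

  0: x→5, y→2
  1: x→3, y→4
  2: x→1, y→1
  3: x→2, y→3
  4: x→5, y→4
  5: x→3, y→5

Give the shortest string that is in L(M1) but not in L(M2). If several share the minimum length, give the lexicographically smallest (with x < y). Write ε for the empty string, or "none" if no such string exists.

The string xy is accepted by M1 but not by M2.
No shorter string lies in the difference, and xy is the lexicographically first length-2 string in L(M1) \ L(M2).

xy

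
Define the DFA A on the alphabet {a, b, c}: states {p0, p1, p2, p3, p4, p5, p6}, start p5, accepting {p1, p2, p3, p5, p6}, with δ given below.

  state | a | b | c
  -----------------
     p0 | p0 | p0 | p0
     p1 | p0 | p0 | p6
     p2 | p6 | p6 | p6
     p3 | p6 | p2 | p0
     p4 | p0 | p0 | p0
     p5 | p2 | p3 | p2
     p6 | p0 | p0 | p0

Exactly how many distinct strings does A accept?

The useful subgraph on states {p2, p3, p5, p6} is acyclic, so L(A) is finite; the longest accepting path visits 4 useful states, giving maximum string length 3.
Counting accepting paths from p5 by length: 1 of length 0, 3 of length 1, 8 of length 2, 3 of length 3. Total 15.

15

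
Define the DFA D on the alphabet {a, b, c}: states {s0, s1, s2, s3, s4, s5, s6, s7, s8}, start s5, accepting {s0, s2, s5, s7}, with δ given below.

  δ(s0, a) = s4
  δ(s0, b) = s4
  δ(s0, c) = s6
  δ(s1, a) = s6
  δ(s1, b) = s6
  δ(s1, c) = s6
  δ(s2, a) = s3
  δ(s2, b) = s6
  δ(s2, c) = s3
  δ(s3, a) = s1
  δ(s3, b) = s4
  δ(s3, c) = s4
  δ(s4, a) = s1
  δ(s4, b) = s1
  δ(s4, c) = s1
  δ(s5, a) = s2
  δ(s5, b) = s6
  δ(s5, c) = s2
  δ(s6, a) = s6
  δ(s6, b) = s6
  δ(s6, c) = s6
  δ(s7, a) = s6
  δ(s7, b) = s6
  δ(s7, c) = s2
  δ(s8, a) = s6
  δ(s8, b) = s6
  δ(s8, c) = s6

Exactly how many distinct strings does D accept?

3

The useful subgraph on states {s2, s5} is acyclic, so L(D) is finite; the longest accepting path visits 2 useful states, giving maximum string length 1.
Counting accepting paths from s5 by length: 1 of length 0, 2 of length 1. Total 3.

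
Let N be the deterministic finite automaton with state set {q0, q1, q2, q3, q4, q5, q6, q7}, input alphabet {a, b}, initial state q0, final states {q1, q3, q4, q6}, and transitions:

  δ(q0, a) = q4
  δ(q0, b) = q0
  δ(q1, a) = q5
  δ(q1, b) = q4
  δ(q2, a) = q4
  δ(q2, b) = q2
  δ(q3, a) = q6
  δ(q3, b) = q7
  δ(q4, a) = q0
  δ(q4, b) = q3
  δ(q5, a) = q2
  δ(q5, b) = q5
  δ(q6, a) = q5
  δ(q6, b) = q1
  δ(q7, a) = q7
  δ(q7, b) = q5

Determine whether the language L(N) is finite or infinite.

State q0 is reachable from the start and can reach an accepting state, and it lies on the cycle q0 → q0.
Traversing that cycle any number of times yields accepted strings of unbounded length, so the language is infinite.

infinite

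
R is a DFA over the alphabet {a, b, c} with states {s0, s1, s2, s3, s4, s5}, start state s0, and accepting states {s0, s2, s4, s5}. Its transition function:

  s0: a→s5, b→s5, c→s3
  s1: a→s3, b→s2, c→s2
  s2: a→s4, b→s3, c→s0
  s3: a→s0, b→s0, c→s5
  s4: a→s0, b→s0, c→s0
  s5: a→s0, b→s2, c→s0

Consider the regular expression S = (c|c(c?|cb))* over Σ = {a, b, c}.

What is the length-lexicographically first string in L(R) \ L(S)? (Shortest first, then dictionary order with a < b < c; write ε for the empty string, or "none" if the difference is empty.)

The string a is accepted by R but not by S.
No shorter string lies in the difference, and a is the lexicographically first length-1 string in L(R) \ L(S).

a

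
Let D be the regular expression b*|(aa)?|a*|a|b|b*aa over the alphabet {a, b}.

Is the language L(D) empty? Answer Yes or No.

No

The empty string ε matches the expression, so it belongs to L(D).
Since L(D) contains at least one string, it is not empty.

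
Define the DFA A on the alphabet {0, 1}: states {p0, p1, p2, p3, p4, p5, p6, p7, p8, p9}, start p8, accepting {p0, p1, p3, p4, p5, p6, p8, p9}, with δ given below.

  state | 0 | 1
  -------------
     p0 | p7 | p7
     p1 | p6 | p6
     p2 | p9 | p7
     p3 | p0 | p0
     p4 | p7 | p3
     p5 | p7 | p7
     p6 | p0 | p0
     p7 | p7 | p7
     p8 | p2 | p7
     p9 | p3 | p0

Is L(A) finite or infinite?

finite

The useful states (reachable from p8 and able to reach an accepting state) are {p0, p2, p3, p8, p9}.
Restricted to these states the transition graph has no cycle, so every accepting path has bounded length and L is finite.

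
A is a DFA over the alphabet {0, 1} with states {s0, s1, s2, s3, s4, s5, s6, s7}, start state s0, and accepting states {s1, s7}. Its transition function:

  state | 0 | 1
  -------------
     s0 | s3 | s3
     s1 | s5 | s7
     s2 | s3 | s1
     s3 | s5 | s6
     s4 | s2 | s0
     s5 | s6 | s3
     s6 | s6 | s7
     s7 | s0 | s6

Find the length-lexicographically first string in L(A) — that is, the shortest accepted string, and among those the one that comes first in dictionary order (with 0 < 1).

A breadth-first search from s0 reaches an accepting state first via the path s0 → s3 → s6 → s7 on input 011.
No string of length < 3 is accepted (BFS exhausts all shorter strings without reaching an accepting state), and 011 is the lexicographically least accepting string of length 3.

011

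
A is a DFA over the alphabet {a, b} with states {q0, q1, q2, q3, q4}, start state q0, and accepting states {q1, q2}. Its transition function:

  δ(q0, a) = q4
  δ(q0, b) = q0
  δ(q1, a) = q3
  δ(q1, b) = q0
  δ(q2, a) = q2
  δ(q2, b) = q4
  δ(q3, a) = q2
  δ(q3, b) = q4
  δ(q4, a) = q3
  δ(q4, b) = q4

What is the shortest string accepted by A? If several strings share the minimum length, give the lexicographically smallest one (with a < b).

aaa

A breadth-first search from q0 reaches an accepting state first via the path q0 → q4 → q3 → q2 on input aaa.
No string of length < 3 is accepted (BFS exhausts all shorter strings without reaching an accepting state), and aaa is the lexicographically least accepting string of length 3.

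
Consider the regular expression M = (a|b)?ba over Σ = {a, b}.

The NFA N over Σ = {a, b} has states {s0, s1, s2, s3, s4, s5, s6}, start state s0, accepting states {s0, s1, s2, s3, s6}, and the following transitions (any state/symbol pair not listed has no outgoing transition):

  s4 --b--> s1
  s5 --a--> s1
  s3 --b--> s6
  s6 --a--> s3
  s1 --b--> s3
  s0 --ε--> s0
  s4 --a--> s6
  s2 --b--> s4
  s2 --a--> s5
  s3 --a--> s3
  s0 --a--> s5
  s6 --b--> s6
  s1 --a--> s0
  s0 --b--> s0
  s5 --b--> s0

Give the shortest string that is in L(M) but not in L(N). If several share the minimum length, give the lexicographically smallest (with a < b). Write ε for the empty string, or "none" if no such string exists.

The string ba is accepted by M but not by N.
No shorter string lies in the difference, and ba is the lexicographically first length-2 string in L(M) \ L(N).

ba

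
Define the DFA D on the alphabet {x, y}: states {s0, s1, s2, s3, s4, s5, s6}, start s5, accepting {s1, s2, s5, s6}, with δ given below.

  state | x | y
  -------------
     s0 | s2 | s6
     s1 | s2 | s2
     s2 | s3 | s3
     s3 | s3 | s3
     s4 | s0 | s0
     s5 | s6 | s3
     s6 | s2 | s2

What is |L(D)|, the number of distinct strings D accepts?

The useful subgraph on states {s2, s5, s6} is acyclic, so L(D) is finite; the longest accepting path visits 3 useful states, giving maximum string length 2.
Counting accepting paths from s5 by length: 1 of length 0, 1 of length 1, 2 of length 2. Total 4.

4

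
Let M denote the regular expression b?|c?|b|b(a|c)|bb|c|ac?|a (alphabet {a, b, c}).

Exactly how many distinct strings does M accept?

8

The expression has no Kleene star, so L(M) is finite. Expanding the alternatives gives {ε, a, b, c, ac, ba, bb, bc}.
That is 1 of length 0, 3 of length 1, 4 of length 2: 8 strings in all.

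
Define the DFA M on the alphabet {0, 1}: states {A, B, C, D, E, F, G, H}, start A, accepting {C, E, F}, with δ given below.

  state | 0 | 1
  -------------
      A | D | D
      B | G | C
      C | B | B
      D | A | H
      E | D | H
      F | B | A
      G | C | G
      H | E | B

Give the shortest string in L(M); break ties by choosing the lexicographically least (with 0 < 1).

A breadth-first search from A reaches an accepting state first via the path A → D → H → E on input 010.
No string of length < 3 is accepted (BFS exhausts all shorter strings without reaching an accepting state), and 010 is the lexicographically least accepting string of length 3.

010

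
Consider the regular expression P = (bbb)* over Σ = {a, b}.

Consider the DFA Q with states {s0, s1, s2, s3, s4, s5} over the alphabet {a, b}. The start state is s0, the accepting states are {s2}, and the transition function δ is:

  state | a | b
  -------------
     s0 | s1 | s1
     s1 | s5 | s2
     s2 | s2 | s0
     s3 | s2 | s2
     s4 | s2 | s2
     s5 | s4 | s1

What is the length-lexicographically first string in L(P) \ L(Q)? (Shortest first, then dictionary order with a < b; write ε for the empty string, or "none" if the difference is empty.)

ε

The empty string ε is accepted by P but not by Q.
Since ε is the unique shortest string, it is the required witness.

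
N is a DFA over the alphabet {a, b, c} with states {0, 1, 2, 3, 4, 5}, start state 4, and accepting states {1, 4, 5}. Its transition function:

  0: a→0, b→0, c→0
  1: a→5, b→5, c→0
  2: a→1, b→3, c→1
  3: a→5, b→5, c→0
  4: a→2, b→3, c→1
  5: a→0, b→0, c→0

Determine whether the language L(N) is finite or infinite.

The useful states (reachable from 4 and able to reach an accepting state) are {1, 2, 3, 4, 5}.
Restricted to these states the transition graph has no cycle, so every accepting path has bounded length and L is finite.

finite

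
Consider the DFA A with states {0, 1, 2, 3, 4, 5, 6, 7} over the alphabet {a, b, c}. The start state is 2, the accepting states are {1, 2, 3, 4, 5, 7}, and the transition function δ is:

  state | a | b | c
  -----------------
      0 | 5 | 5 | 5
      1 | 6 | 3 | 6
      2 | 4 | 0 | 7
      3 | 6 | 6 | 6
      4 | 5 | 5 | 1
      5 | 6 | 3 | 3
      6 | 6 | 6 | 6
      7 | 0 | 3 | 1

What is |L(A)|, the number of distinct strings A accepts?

32

The useful subgraph on states {0, 1, 2, 3, 4, 5, 7} is acyclic, so L(A) is finite; the longest accepting path visits 5 useful states, giving maximum string length 4.
Counting accepting paths from 2 by length: 1 of length 0, 2 of length 1, 8 of length 2, 15 of length 3, 6 of length 4. Total 32.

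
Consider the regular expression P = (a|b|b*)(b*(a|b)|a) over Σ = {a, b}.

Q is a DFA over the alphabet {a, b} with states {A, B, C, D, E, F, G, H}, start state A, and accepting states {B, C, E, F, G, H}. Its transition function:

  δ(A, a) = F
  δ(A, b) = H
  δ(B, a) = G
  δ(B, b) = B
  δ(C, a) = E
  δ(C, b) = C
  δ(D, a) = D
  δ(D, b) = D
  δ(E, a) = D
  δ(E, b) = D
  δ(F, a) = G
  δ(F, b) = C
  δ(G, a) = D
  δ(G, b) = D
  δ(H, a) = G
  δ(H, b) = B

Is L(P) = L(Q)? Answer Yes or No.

Yes

Converting the expression P to a DFA (subset construction, then merging equivalent states) gives the minimal DFA with states {p0, p1, p2, p3}, start state p0, accepting states {p1, p2} and transitions p0: a→p1, b→p1; p1: a→p2, b→p1; p2: a→p3, b→p3; p3: a→p3, b→p3.
Exploring the product automaton P × Q from the start pair (p0, A), following both machines on each input symbol, reaches 8 state pairs: (p0, A), (p1, F), (p1, H), (p2, G), (p1, C), (p1, B), (p3, D), (p2, E).
P accepts in {p1, p2} and Q accepts in {B, C, E, F, G, H}. In every reachable pair the two components are either both accepting — (p1, F), (p1, H), (p2, G), (p1, C), (p1, B), (p2, E) — or both non-accepting, so no string is accepted by exactly one of the machines: L(P) \ L(Q) and L(Q) \ L(P) are both empty.
Hence every string is accepted by P iff it is accepted by Q, and the two languages coincide.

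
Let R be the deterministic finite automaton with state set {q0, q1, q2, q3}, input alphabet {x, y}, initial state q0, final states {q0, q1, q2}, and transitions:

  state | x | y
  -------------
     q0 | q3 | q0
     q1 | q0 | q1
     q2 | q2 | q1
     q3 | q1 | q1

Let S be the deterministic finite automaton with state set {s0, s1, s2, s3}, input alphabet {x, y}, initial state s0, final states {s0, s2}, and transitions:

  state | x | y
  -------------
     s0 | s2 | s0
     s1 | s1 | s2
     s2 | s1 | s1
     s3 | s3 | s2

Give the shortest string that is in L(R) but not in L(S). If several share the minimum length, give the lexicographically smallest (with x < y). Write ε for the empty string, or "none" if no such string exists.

The string xx is accepted by R but not by S.
No shorter string lies in the difference, and xx is the lexicographically first length-2 string in L(R) \ L(S).

xx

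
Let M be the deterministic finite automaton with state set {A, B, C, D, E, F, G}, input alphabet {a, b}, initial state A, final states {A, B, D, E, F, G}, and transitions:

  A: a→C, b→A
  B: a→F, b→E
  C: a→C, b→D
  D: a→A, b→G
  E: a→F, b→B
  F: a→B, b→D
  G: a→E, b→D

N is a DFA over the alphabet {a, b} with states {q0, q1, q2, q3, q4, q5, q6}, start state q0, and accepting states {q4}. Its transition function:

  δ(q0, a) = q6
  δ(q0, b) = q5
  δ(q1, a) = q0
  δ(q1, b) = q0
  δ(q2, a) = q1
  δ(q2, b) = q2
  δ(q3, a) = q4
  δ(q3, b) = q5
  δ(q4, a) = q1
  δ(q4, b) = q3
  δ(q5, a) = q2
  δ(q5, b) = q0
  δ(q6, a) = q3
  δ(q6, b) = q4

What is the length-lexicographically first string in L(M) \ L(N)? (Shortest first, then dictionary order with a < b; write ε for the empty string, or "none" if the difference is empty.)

ε

The empty string ε is accepted by M but not by N.
Since ε is the unique shortest string, it is the required witness.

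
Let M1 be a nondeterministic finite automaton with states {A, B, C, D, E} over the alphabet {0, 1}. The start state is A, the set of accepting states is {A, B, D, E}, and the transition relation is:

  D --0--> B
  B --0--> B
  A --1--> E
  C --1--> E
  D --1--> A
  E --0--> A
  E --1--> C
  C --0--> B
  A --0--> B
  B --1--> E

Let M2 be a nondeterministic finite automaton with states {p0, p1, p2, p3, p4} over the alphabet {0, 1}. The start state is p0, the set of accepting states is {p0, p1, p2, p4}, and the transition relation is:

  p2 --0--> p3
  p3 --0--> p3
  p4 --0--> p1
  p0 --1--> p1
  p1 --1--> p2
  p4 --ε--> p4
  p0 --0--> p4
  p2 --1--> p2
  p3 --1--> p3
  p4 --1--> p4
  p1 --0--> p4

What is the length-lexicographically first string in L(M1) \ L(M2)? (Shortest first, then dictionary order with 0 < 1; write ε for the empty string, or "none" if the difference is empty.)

110

The string 110 is accepted by M1 but not by M2.
No shorter string lies in the difference, and 110 is the lexicographically first length-3 string in L(M1) \ L(M2).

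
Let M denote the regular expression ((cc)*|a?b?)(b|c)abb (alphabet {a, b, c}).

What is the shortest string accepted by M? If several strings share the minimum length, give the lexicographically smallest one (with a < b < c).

By inspection of the expression, no string of length less than 4 matches, and babb is the lexicographically first match of length 4.

babb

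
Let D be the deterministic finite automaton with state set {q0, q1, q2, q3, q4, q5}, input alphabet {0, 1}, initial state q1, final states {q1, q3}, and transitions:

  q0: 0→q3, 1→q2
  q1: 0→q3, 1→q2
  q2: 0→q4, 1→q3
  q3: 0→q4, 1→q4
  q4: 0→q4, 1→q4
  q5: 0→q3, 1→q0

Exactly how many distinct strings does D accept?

3

The useful subgraph on states {q1, q2, q3} is acyclic, so L(D) is finite; the longest accepting path visits 3 useful states, giving maximum string length 2.
Counting accepting paths from q1 by length: 1 of length 0, 1 of length 1, 1 of length 2. Total 3.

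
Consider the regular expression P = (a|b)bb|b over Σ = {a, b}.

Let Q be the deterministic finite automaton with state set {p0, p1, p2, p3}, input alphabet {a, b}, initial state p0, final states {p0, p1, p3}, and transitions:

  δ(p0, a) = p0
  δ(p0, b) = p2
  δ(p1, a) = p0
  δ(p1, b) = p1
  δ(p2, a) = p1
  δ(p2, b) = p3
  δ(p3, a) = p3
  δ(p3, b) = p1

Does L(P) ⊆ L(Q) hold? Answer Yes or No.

The string b is in L(P) but not in L(Q).
So L(P) ⊄ L(Q).

No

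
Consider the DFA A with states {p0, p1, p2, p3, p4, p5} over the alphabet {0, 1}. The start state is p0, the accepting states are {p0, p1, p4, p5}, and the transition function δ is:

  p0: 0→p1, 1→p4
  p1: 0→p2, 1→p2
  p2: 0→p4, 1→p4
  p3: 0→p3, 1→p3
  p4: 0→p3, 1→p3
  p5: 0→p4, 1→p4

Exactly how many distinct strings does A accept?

The useful subgraph on states {p0, p1, p2, p4} is acyclic, so L(A) is finite; the longest accepting path visits 4 useful states, giving maximum string length 3.
Counting accepting paths from p0 by length: 1 of length 0, 2 of length 1, 4 of length 3. Total 7.

7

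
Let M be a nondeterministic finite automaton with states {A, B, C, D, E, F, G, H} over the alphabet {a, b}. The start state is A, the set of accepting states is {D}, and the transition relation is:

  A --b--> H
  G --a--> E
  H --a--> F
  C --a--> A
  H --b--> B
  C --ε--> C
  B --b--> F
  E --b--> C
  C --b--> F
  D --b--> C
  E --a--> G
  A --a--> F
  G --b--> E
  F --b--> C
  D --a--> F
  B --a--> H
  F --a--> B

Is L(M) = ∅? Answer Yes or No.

Yes

The states reachable from the start state are {A, B, C, F, H}.
None of the accepting states {D} is reachable, so no string is accepted and L(M) = ∅.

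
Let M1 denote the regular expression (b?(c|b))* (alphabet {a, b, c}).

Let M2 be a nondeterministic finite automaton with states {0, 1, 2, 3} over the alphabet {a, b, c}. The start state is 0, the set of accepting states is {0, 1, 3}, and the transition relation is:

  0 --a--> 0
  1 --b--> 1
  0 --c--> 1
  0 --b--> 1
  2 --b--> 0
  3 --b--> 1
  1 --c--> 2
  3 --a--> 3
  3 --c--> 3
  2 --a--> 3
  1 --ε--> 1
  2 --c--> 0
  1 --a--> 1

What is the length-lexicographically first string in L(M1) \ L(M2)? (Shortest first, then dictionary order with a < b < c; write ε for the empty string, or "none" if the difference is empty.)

The string bc is accepted by M1 but not by M2.
No shorter string lies in the difference, and bc is the lexicographically first length-2 string in L(M1) \ L(M2).

bc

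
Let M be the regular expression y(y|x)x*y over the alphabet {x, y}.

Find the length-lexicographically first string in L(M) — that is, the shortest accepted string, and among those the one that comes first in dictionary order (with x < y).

yxy

By inspection of the expression, no string of length less than 3 matches, and yxy is the lexicographically first match of length 3.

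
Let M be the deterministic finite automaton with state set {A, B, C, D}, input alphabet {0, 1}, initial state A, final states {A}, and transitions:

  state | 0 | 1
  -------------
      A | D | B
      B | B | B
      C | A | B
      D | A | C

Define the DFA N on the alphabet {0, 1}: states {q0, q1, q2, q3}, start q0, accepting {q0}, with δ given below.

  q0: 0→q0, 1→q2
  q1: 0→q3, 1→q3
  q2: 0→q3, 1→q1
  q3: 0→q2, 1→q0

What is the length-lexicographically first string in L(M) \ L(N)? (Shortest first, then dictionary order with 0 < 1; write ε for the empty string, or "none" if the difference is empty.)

The string 010 is accepted by M but not by N.
No shorter string lies in the difference, and 010 is the lexicographically first length-3 string in L(M) \ L(N).

010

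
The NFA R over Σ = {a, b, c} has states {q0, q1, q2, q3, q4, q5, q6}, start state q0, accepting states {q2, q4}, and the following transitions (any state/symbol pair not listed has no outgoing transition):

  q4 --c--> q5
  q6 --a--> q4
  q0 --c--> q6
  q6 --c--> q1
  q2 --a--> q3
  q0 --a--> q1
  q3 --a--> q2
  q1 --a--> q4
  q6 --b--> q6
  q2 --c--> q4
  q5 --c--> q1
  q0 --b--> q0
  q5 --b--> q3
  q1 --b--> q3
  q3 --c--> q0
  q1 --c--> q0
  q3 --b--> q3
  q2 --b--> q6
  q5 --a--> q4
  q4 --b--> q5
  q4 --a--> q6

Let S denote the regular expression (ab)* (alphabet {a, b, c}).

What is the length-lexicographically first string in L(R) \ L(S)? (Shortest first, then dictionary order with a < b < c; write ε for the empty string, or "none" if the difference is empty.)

The string aa is accepted by R but not by S.
No shorter string lies in the difference, and aa is the lexicographically first length-2 string in L(R) \ L(S).

aa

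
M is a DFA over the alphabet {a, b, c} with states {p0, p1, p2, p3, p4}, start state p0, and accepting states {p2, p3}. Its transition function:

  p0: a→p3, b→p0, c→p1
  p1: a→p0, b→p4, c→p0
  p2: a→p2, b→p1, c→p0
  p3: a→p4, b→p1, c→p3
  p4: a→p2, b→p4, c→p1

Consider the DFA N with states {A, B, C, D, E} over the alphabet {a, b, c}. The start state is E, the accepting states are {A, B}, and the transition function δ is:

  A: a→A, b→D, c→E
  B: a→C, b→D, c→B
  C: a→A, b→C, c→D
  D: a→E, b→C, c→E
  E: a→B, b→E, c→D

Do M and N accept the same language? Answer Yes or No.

Yes

Exploring the product automaton M × N from the start pair (p0, E), following both machines on each input symbol, reaches 5 state pairs: (p0, E), (p3, B), (p1, D), (p4, C), (p2, A).
M accepts in {p2, p3} and N accepts in {A, B}. In every reachable pair the two components are either both accepting — (p3, B), (p2, A) — or both non-accepting, so no string is accepted by exactly one of the machines: L(M) \ L(N) and L(N) \ L(M) are both empty.
Hence every string is accepted by M iff it is accepted by N, and the two languages coincide.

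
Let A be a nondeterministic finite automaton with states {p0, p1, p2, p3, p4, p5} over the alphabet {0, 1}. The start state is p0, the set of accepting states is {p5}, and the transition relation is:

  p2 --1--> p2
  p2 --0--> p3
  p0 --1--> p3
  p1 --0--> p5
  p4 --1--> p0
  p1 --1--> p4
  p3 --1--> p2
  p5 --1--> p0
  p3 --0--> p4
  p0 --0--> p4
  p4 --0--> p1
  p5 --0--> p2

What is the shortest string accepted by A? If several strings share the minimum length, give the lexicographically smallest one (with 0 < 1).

A breadth-first search from p0 reaches an accepting state first via the path p0 → p4 → p1 → p5 on input 000.
No string of length < 3 is accepted (BFS exhausts all shorter strings without reaching an accepting state), and 000 is the lexicographically least accepting string of length 3.

000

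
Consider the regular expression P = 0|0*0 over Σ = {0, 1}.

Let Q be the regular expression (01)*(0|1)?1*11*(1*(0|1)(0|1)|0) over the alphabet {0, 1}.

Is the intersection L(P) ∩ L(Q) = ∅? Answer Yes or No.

Yes

Converting the expression P to a DFA (subset construction, then merging equivalent states) gives the minimal DFA with states {p0, p1, p2}, start state p0, accepting states {p1} and transitions p0: 0→p1, 1→p2; p1: 0→p1, 1→p2; p2: 0→p2, 1→p2.
Converting the expression Q to a DFA (subset construction, then merging equivalent states) gives the minimal DFA with states {q0, q1, q2, q3, q4, q5, q6, q7, q8, q9, q10}, start state q0, accepting states {q5, q7, q8, q9, q10} and transitions q0: 0→q1, 1→q2; q1: 0→q3, 1→q4; q2: 0→q5, 1→q6; q3: 0→q3, 1→q3; q4: 0→q7, 1→q6; q5: 0→q8, 1→q8; q6: 0→q5, 1→q9; q7: 0→q8, 1→q10; q8: 0→q3, 1→q3; q9: 0→q5, 1→q9; q10: 0→q7, 1→q6.
Exploring the product automaton P × Q from the start pair (p0, q0), following both machines on each input symbol, reaches 12 state pairs: (p0, q0), (p1, q1), (p2, q2), (p1, q3), (p2, q4), (p2, q5), (p2, q6), (p2, q3), (p2, q7), (p2, q8), (p2, q9), (p2, q10).
P accepts in {p1} and Q accepts in {q5, q7, q8, q9, q10}; no reachable pair has both components accepting, so no string drives both machines to acceptance simultaneously and L(P) ∩ L(Q) = ∅.
So no string is accepted by both, and the intersection is empty.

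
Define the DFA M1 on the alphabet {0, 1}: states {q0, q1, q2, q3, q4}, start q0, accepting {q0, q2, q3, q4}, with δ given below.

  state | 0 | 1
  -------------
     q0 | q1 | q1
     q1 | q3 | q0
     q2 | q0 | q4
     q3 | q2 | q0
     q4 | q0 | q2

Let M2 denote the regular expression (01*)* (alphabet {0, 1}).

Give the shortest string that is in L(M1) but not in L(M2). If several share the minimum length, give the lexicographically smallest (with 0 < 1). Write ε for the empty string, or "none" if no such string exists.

The string 10 is accepted by M1 but not by M2.
No shorter string lies in the difference, and 10 is the lexicographically first length-2 string in L(M1) \ L(M2).

10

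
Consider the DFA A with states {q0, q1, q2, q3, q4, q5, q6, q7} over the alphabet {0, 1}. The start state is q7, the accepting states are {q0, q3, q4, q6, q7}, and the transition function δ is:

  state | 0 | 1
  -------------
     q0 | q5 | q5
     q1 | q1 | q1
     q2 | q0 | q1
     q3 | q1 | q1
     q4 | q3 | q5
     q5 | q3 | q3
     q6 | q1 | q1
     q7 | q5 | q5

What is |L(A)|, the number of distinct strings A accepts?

The useful subgraph on states {q3, q5, q7} is acyclic, so L(A) is finite; the longest accepting path visits 3 useful states, giving maximum string length 2.
Counting accepting paths from q7 by length: 1 of length 0, 4 of length 2. Total 5.

5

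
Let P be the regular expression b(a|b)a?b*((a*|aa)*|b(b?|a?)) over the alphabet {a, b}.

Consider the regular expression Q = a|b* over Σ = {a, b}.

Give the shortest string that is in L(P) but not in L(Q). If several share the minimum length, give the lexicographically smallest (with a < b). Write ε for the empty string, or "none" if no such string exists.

ba

The string ba is accepted by P but not by Q.
No shorter string lies in the difference, and ba is the lexicographically first length-2 string in L(P) \ L(Q).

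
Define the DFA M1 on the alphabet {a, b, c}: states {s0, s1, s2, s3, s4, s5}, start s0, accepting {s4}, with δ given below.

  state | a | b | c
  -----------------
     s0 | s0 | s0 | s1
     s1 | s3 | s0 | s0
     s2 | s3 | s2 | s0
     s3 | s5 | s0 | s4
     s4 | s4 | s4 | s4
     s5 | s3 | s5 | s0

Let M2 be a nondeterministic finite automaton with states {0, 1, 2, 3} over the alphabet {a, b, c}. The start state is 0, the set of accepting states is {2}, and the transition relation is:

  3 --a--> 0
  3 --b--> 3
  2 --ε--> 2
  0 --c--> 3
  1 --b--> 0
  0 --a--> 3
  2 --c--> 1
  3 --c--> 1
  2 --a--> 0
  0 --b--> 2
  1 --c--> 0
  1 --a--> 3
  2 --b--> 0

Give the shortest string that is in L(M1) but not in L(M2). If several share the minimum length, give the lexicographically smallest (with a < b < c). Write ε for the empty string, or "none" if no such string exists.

cac

The string cac is accepted by M1 but not by M2.
No shorter string lies in the difference, and cac is the lexicographically first length-3 string in L(M1) \ L(M2).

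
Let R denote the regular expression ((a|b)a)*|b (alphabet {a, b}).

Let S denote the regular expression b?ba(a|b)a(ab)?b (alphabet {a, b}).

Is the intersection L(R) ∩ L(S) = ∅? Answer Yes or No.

Yes

Converting the expression R to a DFA (subset construction, then merging equivalent states) gives the minimal DFA with states {r0, r1, r2, r3, r4}, start state r0, accepting states {r0, r2, r3} and transitions r0: a→r1, b→r2; r1: a→r3, b→r4; r2: a→r3, b→r4; r3: a→r1, b→r1; r4: a→r4, b→r4.
Converting the expression S to a DFA (subset construction, then merging equivalent states) gives the minimal DFA with states {s0, s1, s2, s3, s4, s5, s6, s7, s8, s9}, start state s0, accepting states {s8} and transitions s0: a→s1, b→s2; s1: a→s1, b→s1; s2: a→s3, b→s4; s3: a→s5, b→s5; s4: a→s3, b→s1; s5: a→s6, b→s1; s6: a→s7, b→s8; s7: a→s1, b→s9; s8: a→s1, b→s1; s9: a→s1, b→s8.
Exploring the product automaton R × S from the start pair (r0, s0), following both machines on each input symbol, reaches 17 state pairs: (r0, s0), (r1, s1), (r2, s2), (r3, s1), (r4, s1), (r3, s3), (r4, s4), (r1, s5), (r4, s3), (r3, s6), (r4, s5), (r1, s7), (r1, s8), (r4, s6), (r4, s9), (r4, s7), (r4, s8).
R accepts in {r0, r2, r3} and S accepts in {s8}; no reachable pair has both components accepting, so no string drives both machines to acceptance simultaneously and L(R) ∩ L(S) = ∅.
So no string is accepted by both, and the intersection is empty.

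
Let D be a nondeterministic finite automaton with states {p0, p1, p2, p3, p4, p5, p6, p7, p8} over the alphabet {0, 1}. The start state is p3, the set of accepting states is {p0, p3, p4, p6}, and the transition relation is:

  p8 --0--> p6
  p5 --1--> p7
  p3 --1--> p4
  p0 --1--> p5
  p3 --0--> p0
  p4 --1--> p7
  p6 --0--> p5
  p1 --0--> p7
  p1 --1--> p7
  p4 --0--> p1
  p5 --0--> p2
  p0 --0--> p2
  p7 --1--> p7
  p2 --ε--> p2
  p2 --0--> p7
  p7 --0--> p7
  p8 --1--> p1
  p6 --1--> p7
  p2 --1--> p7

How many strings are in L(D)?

The useful subgraph on states {p0, p3, p4} is acyclic, so L(D) is finite; the longest accepting path visits 2 useful states, giving maximum string length 1.
Counting accepting paths from p3 by length: 1 of length 0, 2 of length 1. Total 3.

3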